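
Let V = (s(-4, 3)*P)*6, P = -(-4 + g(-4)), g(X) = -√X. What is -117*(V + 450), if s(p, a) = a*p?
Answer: -18954 + 16848*I ≈ -18954.0 + 16848.0*I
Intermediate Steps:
P = 4 + 2*I (P = -(-4 - √(-4)) = -(-4 - 2*I) = 4 + 2*I ≈ 4.0 + 2.0*I)
V = -288 - 144*I (V = ((3*(-4))*(4 + 2*I))*6 = -12*(4 + 2*I)*6 = (-48 - 24*I)*6 = -288 - 144*I ≈ -288.0 - 144.0*I)
-117*(V + 450) = -117*((-288 - 144*I) + 450) = -117*(162 - 144*I) = -18954 + 16848*I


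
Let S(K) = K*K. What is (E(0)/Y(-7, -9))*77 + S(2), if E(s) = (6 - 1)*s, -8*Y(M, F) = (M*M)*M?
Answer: 4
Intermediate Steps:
Y(M, F) = -M**3/8 (Y(M, F) = -M*M*M/8 = -M**2*M/8 = -M**3/8)
S(K) = K**2
E(s) = 5*s
(E(0)/Y(-7, -9))*77 + S(2) = ((5*0)/((-1/8*(-7)**3)))*77 + 2**2 = (0/((-1/8*(-343))))*77 + 4 = (0/(343/8))*77 + 4 = (0*(8/343))*77 + 4 = 0*77 + 4 = 0 + 4 = 4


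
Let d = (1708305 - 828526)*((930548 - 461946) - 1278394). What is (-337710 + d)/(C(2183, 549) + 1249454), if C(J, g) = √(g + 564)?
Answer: -890158925767311812/1561135297003 + 712438333678*√1113/1561135297003 ≈ -5.7018e+5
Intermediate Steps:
C(J, g) = √(564 + g)
d = -712437995968 (d = 879779*(468602 - 1278394) = 879779*(-809792) = -712437995968)
(-337710 + d)/(C(2183, 549) + 1249454) = (-337710 - 712437995968)/(√(564 + 549) + 1249454) = -712438333678/(√1113 + 1249454) = -712438333678/(1249454 + √1113)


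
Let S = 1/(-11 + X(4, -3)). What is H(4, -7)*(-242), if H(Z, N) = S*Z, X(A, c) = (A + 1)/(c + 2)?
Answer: 121/2 ≈ 60.500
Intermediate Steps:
X(A, c) = (1 + A)/(2 + c)
S = -1/16 (S = 1/(-11 + (1 + 4)/(2 - 3)) = 1/(-11 + 5/(-1)) = 1/(-11 - 1*5) = 1/(-11 - 5) = 1/(-16) = -1/16 ≈ -0.062500)
H(Z, N) = -Z/16
H(4, -7)*(-242) = -1/16*4*(-242) = -¼*(-242) = 121/2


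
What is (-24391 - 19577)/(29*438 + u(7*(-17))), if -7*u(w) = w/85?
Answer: -219840/63511 ≈ -3.4614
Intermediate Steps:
u(w) = -w/595 (u(w) = -w/(7*85) = -w/595)
(-24391 - 19577)/(29*438 + u(7*(-17))) = (-24391 - 19577)/(29*438 - (-17)/85) = -43968/(12702 - 1/595*(-119)) = -43968/(12702 + ⅕) = -43968/63511/5 = -43968*5/63511 = -219840/63511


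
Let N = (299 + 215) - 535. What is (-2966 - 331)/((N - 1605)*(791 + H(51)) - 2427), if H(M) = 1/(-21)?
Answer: 23079/9019609 ≈ 0.0025588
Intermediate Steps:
H(M) = -1/21
N = -21 (N = 514 - 535 = -21)
(-2966 - 331)/((N - 1605)*(791 + H(51)) - 2427) = (-2966 - 331)/((-21 - 1605)*(791 - 1/21) - 2427) = -3297/(-1626*16610/21 - 2427) = -3297/(-9002620/7 - 2427) = -3297/(-9019609/7) = -3297*(-7/9019609) = 23079/9019609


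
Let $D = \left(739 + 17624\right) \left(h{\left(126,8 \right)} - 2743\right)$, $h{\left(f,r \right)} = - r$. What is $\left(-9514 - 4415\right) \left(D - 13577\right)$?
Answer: $703835016510$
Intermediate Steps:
$D = -50516613$ ($D = \left(739 + 17624\right) \left(\left(-1\right) 8 - 2743\right) = 18363 \left(-8 - 2743\right) = 18363 \left(-2751\right) = -50516613$)
$\left(-9514 - 4415\right) \left(D - 13577\right) = \left(-9514 - 4415\right) \left(-50516613 - 13577\right) = \left(-13929\right) \left(-50530190\right) = 703835016510$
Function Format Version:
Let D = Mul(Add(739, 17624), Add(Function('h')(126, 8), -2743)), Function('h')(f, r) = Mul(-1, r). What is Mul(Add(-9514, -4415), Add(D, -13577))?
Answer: 703835016510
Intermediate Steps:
D = -50516613 (D = Mul(Add(739, 17624), Add(Mul(-1, 8), -2743)) = Mul(18363, Add(-8, -2743)) = Mul(18363, -2751) = -50516613)
Mul(Add(-9514, -4415), Add(D, -13577)) = Mul(Add(-9514, -4415), Add(-50516613, -13577)) = Mul(-13929, -50530190) = 703835016510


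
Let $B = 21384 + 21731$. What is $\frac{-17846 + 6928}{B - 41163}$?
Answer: $- \frac{5459}{976} \approx -5.5932$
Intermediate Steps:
$B = 43115$
$\frac{-17846 + 6928}{B - 41163} = \frac{-17846 + 6928}{43115 - 41163} = - \frac{10918}{1952} = \left(-10918\right) \frac{1}{1952} = - \frac{5459}{976}$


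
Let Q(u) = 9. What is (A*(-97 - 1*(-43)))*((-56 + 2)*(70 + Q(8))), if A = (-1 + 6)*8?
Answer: 9214560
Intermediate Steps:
A = 40 (A = 5*8 = 40)
(A*(-97 - 1*(-43)))*((-56 + 2)*(70 + Q(8))) = (40*(-97 - 1*(-43)))*((-56 + 2)*(70 + 9)) = (40*(-97 + 43))*(-54*79) = (40*(-54))*(-4266) = -2160*(-4266) = 9214560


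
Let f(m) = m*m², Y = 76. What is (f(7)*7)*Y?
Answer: 182476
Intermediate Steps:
f(m) = m³
(f(7)*7)*Y = (7³*7)*76 = (343*7)*76 = 2401*76 = 182476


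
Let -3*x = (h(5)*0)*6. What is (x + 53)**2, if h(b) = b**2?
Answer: 2809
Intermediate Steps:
x = 0 (x = -5**2*0*6/3 = -25*0*6/3 = -0*6 = -1/3*0 = 0)
(x + 53)**2 = (0 + 53)**2 = 53**2 = 2809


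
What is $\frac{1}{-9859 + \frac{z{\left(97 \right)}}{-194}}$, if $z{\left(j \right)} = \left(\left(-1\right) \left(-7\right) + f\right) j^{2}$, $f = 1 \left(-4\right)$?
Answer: $- \frac{2}{20009} \approx -9.9955 \cdot 10^{-5}$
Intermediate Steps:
$f = -4$
$z{\left(j \right)} = 3 j^{2}$ ($z{\left(j \right)} = \left(\left(-1\right) \left(-7\right) - 4\right) j^{2} = \left(7 - 4\right) j^{2} = 3 j^{2}$)
$\frac{1}{-9859 + \frac{z{\left(97 \right)}}{-194}} = \frac{1}{-9859 + \frac{3 \cdot 97^{2}}{-194}} = \frac{1}{-9859 + 3 \cdot 9409 \left(- \frac{1}{194}\right)} = \frac{1}{-9859 + 28227 \left(- \frac{1}{194}\right)} = \frac{1}{-9859 - \frac{291}{2}} = \frac{1}{- \frac{20009}{2}} = - \frac{2}{20009}$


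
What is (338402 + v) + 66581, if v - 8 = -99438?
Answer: 305553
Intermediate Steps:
v = -99430 (v = 8 - 99438 = -99430)
(338402 + v) + 66581 = (338402 - 99430) + 66581 = 238972 + 66581 = 305553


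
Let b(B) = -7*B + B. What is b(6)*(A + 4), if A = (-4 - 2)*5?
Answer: 936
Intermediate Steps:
b(B) = -6*B
A = -30 (A = -6*5 = -30)
b(6)*(A + 4) = (-6*6)*(-30 + 4) = -36*(-26) = 936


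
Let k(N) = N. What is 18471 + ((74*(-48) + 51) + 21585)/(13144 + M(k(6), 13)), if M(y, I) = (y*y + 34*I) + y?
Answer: 62935218/3407 ≈ 18472.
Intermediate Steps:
M(y, I) = y + y² + 34*I (M(y, I) = (y² + 34*I) + y = y + y² + 34*I)
18471 + ((74*(-48) + 51) + 21585)/(13144 + M(k(6), 13)) = 18471 + ((74*(-48) + 51) + 21585)/(13144 + (6 + 6² + 34*13)) = 18471 + ((-3552 + 51) + 21585)/(13144 + (6 + 36 + 442)) = 18471 + (-3501 + 21585)/(13144 + 484) = 18471 + 18084/13628 = 18471 + 18084*(1/13628) = 18471 + 4521/3407 = 62935218/3407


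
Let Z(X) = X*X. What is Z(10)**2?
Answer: 10000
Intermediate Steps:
Z(X) = X**2
Z(10)**2 = (10**2)**2 = 100**2 = 10000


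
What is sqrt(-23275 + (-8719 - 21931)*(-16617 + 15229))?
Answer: 135*sqrt(2333) ≈ 6520.7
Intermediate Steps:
sqrt(-23275 + (-8719 - 21931)*(-16617 + 15229)) = sqrt(-23275 - 30650*(-1388)) = sqrt(-23275 + 42542200) = sqrt(42518925) = 135*sqrt(2333)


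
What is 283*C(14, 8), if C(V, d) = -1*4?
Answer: -1132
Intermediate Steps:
C(V, d) = -4
283*C(14, 8) = 283*(-4) = -1132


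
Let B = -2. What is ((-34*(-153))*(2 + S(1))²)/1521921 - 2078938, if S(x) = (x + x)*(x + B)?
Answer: -2078938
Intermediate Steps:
S(x) = 2*x*(-2 + x) (S(x) = (x + x)*(x - 2) = (2*x)*(-2 + x) = 2*x*(-2 + x))
((-34*(-153))*(2 + S(1))²)/1521921 - 2078938 = ((-34*(-153))*(2 + 2*1*(-2 + 1))²)/1521921 - 2078938 = (5202*(2 + 2*1*(-1))²)*(1/1521921) - 2078938 = (5202*(2 - 2)²)*(1/1521921) - 2078938 = (5202*0²)*(1/1521921) - 2078938 = (5202*0)*(1/1521921) - 2078938 = 0*(1/1521921) - 2078938 = 0 - 2078938 = -2078938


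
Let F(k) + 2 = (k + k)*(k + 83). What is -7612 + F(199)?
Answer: 104622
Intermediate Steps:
F(k) = -2 + 2*k*(83 + k) (F(k) = -2 + (k + k)*(k + 83) = -2 + (2*k)*(83 + k) = -2 + 2*k*(83 + k))
-7612 + F(199) = -7612 + (-2 + 2*199² + 166*199) = -7612 + (-2 + 2*39601 + 33034) = -7612 + (-2 + 79202 + 33034) = -7612 + 112234 = 104622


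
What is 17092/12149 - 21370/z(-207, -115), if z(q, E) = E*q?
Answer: 29450186/57841389 ≈ 0.50915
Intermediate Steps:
17092/12149 - 21370/z(-207, -115) = 17092/12149 - 21370/((-115*(-207))) = 17092*(1/12149) - 21370/23805 = 17092/12149 - 21370*1/23805 = 17092/12149 - 4274/4761 = 29450186/57841389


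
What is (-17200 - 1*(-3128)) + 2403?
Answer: -11669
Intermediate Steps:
(-17200 - 1*(-3128)) + 2403 = (-17200 + 3128) + 2403 = -14072 + 2403 = -11669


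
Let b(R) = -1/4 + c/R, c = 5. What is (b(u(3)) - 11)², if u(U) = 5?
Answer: 1681/16 ≈ 105.06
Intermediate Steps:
b(R) = -¼ + 5/R (b(R) = -1/4 + 5/R = -1*¼ + 5/R = -¼ + 5/R)
(b(u(3)) - 11)² = ((¼)*(20 - 1*5)/5 - 11)² = ((¼)*(⅕)*(20 - 5) - 11)² = ((¼)*(⅕)*15 - 11)² = (¾ - 11)² = (-41/4)² = 1681/16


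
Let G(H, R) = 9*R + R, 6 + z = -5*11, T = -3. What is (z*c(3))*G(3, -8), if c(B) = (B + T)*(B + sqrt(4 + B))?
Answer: 0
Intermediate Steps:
z = -61 (z = -6 - 5*11 = -6 - 55 = -61)
c(B) = (-3 + B)*(B + sqrt(4 + B)) (c(B) = (B - 3)*(B + sqrt(4 + B)) = (-3 + B)*(B + sqrt(4 + B)))
G(H, R) = 10*R
(z*c(3))*G(3, -8) = (-61*(3**2 - 3*3 - 3*sqrt(4 + 3) + 3*sqrt(4 + 3)))*(10*(-8)) = -61*(9 - 9 - 3*sqrt(7) + 3*sqrt(7))*(-80) = -61*0*(-80) = 0*(-80) = 0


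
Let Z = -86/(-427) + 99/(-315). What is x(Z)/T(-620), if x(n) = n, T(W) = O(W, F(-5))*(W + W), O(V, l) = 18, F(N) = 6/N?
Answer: 241/47653200 ≈ 5.0574e-6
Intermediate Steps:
T(W) = 36*W (T(W) = 18*(W + W) = 18*(2*W) = 36*W)
Z = -241/2135 (Z = -86*(-1/427) + 99*(-1/315) = 86/427 - 11/35 = -241/2135 ≈ -0.11288)
x(Z)/T(-620) = -241/(2135*(36*(-620))) = -241/2135/(-22320) = -241/2135*(-1/22320) = 241/47653200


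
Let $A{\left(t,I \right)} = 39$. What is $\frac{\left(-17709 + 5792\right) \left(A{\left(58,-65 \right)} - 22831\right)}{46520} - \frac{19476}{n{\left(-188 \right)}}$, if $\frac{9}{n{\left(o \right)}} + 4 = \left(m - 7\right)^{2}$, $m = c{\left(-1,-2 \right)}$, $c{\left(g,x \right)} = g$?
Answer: $- \frac{721068067}{5815} \approx -1.24 \cdot 10^{5}$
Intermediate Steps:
$m = -1$
$n{\left(o \right)} = \frac{3}{20}$ ($n{\left(o \right)} = \frac{9}{-4 + \left(-1 - 7\right)^{2}} = \frac{9}{-4 + \left(-8\right)^{2}} = \frac{9}{-4 + 64} = \frac{9}{60} = 9 \cdot \frac{1}{60} = \frac{3}{20}$)
$\frac{\left(-17709 + 5792\right) \left(A{\left(58,-65 \right)} - 22831\right)}{46520} - \frac{19476}{n{\left(-188 \right)}} = \frac{\left(-17709 + 5792\right) \left(39 - 22831\right)}{46520} - \frac{19476}{\frac{3}{20}} = \left(-11917\right) \left(-22792\right) \frac{1}{46520} - 129840 = 271612264 \cdot \frac{1}{46520} - 129840 = \frac{33951533}{5815} - 129840 = - \frac{721068067}{5815}$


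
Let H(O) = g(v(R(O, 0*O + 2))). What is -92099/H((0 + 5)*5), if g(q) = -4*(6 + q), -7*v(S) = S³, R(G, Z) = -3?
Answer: 644693/276 ≈ 2335.8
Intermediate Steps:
v(S) = -S³/7
g(q) = -24 - 4*q
H(O) = -276/7 (H(O) = -24 - (-4)*(-3)³/7 = -24 - (-4)*(-27)/7 = -24 - 4*27/7 = -24 - 108/7 = -276/7)
-92099/H((0 + 5)*5) = -92099/(-276/7) = -92099*(-7/276) = 644693/276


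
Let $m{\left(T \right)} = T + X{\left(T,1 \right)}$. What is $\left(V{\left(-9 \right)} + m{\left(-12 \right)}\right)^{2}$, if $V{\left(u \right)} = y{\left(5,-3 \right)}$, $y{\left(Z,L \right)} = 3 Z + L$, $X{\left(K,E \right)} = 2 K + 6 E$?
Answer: $324$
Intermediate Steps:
$y{\left(Z,L \right)} = L + 3 Z$
$V{\left(u \right)} = 12$ ($V{\left(u \right)} = -3 + 3 \cdot 5 = -3 + 15 = 12$)
$m{\left(T \right)} = 6 + 3 T$ ($m{\left(T \right)} = T + \left(2 T + 6 \cdot 1\right) = T + \left(2 T + 6\right) = T + \left(6 + 2 T\right) = 6 + 3 T$)
$\left(V{\left(-9 \right)} + m{\left(-12 \right)}\right)^{2} = \left(12 + \left(6 + 3 \left(-12\right)\right)\right)^{2} = \left(12 + \left(6 - 36\right)\right)^{2} = \left(12 - 30\right)^{2} = \left(-18\right)^{2} = 324$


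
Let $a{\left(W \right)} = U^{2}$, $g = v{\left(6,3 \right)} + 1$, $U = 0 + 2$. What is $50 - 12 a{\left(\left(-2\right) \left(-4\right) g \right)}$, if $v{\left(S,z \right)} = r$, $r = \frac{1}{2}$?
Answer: $2$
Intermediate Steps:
$U = 2$
$r = \frac{1}{2} \approx 0.5$
$v{\left(S,z \right)} = \frac{1}{2}$
$g = \frac{3}{2}$ ($g = \frac{1}{2} + 1 = \frac{3}{2} \approx 1.5$)
$a{\left(W \right)} = 4$ ($a{\left(W \right)} = 2^{2} = 4$)
$50 - 12 a{\left(\left(-2\right) \left(-4\right) g \right)} = 50 - 48 = 2$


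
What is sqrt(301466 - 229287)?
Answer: sqrt(72179) ≈ 268.66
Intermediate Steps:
sqrt(301466 - 229287) = sqrt(72179)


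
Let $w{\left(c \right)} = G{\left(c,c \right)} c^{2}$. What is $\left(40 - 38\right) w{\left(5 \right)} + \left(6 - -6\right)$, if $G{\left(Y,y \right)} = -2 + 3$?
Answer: $62$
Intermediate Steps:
$G{\left(Y,y \right)} = 1$
$w{\left(c \right)} = c^{2}$ ($w{\left(c \right)} = 1 c^{2} = c^{2}$)
$\left(40 - 38\right) w{\left(5 \right)} + \left(6 - -6\right) = \left(40 - 38\right) 5^{2} + \left(6 - -6\right) = 2 \cdot 25 + \left(6 + 6\right) = 50 + 12 = 62$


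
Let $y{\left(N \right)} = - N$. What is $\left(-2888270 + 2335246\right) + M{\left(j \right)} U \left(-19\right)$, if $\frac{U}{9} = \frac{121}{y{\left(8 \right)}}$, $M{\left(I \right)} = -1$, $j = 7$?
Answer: $- \frac{4444883}{8} \approx -5.5561 \cdot 10^{5}$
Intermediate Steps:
$U = - \frac{1089}{8}$ ($U = 9 \frac{121}{\left(-1\right) 8} = 9 \frac{121}{-8} = 9 \cdot 121 \left(- \frac{1}{8}\right) = 9 \left(- \frac{121}{8}\right) = - \frac{1089}{8} \approx -136.13$)
$\left(-2888270 + 2335246\right) + M{\left(j \right)} U \left(-19\right) = \left(-2888270 + 2335246\right) + \left(-1\right) \left(- \frac{1089}{8}\right) \left(-19\right) = -553024 + \frac{1089}{8} \left(-19\right) = -553024 - \frac{20691}{8} = - \frac{4444883}{8}$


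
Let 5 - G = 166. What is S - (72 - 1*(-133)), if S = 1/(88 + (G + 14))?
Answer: -12096/59 ≈ -205.02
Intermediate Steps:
G = -161 (G = 5 - 1*166 = 5 - 166 = -161)
S = -1/59 (S = 1/(88 + (-161 + 14)) = 1/(88 - 147) = 1/(-59) = -1/59 ≈ -0.016949)
S - (72 - 1*(-133)) = -1/59 - (72 - 1*(-133)) = -1/59 - (72 + 133) = -1/59 - 1*205 = -1/59 - 205 = -12096/59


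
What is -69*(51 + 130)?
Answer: -12489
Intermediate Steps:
-69*(51 + 130) = -69*181 = -12489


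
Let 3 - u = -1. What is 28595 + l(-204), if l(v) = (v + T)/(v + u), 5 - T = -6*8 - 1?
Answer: 114383/4 ≈ 28596.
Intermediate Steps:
u = 4 (u = 3 - 1*(-1) = 3 + 1 = 4)
T = 54 (T = 5 - (-6*8 - 1) = 5 - (-48 - 1) = 5 - 1*(-49) = 5 + 49 = 54)
l(v) = (54 + v)/(4 + v) (l(v) = (v + 54)/(v + 4) = (54 + v)/(4 + v))
28595 + l(-204) = 28595 + (54 - 204)/(4 - 204) = 28595 - 150/(-200) = 28595 - 1/200*(-150) = 28595 + 3/4 = 114383/4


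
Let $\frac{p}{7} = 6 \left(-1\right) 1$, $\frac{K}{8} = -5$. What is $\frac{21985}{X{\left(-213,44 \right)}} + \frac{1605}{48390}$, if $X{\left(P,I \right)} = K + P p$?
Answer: $\frac{17969138}{7182689} \approx 2.5017$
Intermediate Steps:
$K = -40$ ($K = 8 \left(-5\right) = -40$)
$p = -42$ ($p = 7 \cdot 6 \left(-1\right) 1 = 7 \left(\left(-6\right) 1\right) = 7 \left(-6\right) = -42$)
$X{\left(P,I \right)} = -40 - 42 P$ ($X{\left(P,I \right)} = -40 + P \left(-42\right) = -40 - 42 P$)
$\frac{21985}{X{\left(-213,44 \right)}} + \frac{1605}{48390} = \frac{21985}{-40 - -8946} + \frac{1605}{48390} = \frac{21985}{-40 + 8946} + 1605 \cdot \frac{1}{48390} = \frac{21985}{8906} + \frac{107}{3226} = \frac{17969138}{7182689}$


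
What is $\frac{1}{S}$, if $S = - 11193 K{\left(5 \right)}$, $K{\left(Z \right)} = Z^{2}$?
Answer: $- \frac{1}{279825} \approx -3.5737 \cdot 10^{-6}$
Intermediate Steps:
$S = -279825$ ($S = - 11193 \cdot 5^{2} = \left(-11193\right) 25 = -279825$)
$\frac{1}{S} = \frac{1}{-279825} = - \frac{1}{279825}$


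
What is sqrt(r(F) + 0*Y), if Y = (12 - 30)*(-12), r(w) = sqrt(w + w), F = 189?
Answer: 3**(3/4)*14**(1/4) ≈ 4.4093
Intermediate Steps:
r(w) = sqrt(2)*sqrt(w) (r(w) = sqrt(2*w) = sqrt(2)*sqrt(w))
Y = 216 (Y = -18*(-12) = 216)
sqrt(r(F) + 0*Y) = sqrt(sqrt(2)*sqrt(189) + 0*216) = sqrt(sqrt(2)*(3*sqrt(21)) + 0) = sqrt(3*sqrt(42) + 0) = sqrt(3*sqrt(42)) = 3**(3/4)*14**(1/4)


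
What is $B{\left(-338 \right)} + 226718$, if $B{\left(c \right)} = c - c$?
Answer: $226718$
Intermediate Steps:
$B{\left(c \right)} = 0$
$B{\left(-338 \right)} + 226718 = 0 + 226718 = 226718$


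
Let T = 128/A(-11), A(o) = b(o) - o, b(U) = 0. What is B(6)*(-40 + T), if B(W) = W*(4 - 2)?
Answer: -3744/11 ≈ -340.36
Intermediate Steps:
B(W) = 2*W (B(W) = W*2 = 2*W)
A(o) = -o (A(o) = 0 - o = -o)
T = 128/11 (T = 128/((-1*(-11))) = 128/11 ≈ 11.636)
B(6)*(-40 + T) = (2*6)*(-40 + 128/11) = 12*(-312/11) = -3744/11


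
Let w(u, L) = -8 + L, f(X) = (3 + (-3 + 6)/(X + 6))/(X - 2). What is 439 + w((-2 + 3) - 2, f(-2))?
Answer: 6881/16 ≈ 430.06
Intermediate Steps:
f(X) = (3 + 3/(6 + X))/(-2 + X)
439 + w((-2 + 3) - 2, f(-2)) = 439 + (-8 + 3*(7 - 2)/(-12 + (-2)² + 4*(-2))) = 439 + (-8 + 3*5/(-12 + 4 - 8)) = 439 + (-8 + 3*5/(-16)) = 439 + (-8 + 3*(-1/16)*5) = 439 + (-8 - 15/16) = 439 - 143/16 = 6881/16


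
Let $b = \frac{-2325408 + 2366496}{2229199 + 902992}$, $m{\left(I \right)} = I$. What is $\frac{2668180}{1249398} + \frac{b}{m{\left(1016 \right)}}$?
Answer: $\frac{530688544235194}{248497926359643} \approx 2.1356$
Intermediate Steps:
$b = \frac{41088}{3132191} \approx 0.013118$
$\frac{2668180}{1249398} + \frac{b}{m{\left(1016 \right)}} = \frac{2668180}{1249398} + \frac{41088}{3132191 \cdot 1016} = 2668180 \cdot \frac{1}{1249398} + \frac{41088}{3132191} \cdot \frac{1}{1016} = \frac{1334090}{624699} + \frac{5136}{397788257} = \frac{530688544235194}{248497926359643}$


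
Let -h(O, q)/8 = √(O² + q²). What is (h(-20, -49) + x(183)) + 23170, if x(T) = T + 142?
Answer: 23495 - 8*√2801 ≈ 23072.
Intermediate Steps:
x(T) = 142 + T
h(O, q) = -8*√(O² + q²)
(h(-20, -49) + x(183)) + 23170 = (-8*√((-20)² + (-49)²) + (142 + 183)) + 23170 = (-8*√(400 + 2401) + 325) + 23170 = (-8*√2801 + 325) + 23170 = (325 - 8*√2801) + 23170 = 23495 - 8*√2801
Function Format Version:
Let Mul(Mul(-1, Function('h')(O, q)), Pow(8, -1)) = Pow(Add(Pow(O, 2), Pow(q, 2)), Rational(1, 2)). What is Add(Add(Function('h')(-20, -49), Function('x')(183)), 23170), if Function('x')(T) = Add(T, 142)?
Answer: Add(23495, Mul(-8, Pow(2801, Rational(1, 2)))) ≈ 23072.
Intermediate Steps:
Function('x')(T) = Add(142, T)
Function('h')(O, q) = Mul(-8, Pow(Add(Pow(O, 2), Pow(q, 2)), Rational(1, 2)))
Add(Add(Function('h')(-20, -49), Function('x')(183)), 23170) = Add(Add(Mul(-8, Pow(Add(Pow(-20, 2), Pow(-49, 2)), Rational(1, 2))), Add(142, 183)), 23170) = Add(Add(Mul(-8, Pow(Add(400, 2401), Rational(1, 2))), 325), 23170) = Add(Add(Mul(-8, Pow(2801, Rational(1, 2))), 325), 23170) = Add(Add(325, Mul(-8, Pow(2801, Rational(1, 2)))), 23170) = Add(23495, Mul(-8, Pow(2801, Rational(1, 2))))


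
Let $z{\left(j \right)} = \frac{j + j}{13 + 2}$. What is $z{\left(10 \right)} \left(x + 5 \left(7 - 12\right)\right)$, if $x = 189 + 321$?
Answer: $\frac{1940}{3} \approx 646.67$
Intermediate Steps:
$z{\left(j \right)} = \frac{2 j}{15}$
$x = 510$
$z{\left(10 \right)} \left(x + 5 \left(7 - 12\right)\right) = \frac{2}{15} \cdot 10 \left(510 + 5 \left(7 - 12\right)\right) = \frac{4 \left(510 + 5 \left(-5\right)\right)}{3} = \frac{4 \left(510 - 25\right)}{3} = \frac{4}{3} \cdot 485 = \frac{1940}{3}$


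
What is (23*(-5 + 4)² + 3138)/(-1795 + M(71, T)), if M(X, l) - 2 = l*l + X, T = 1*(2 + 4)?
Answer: -3161/1686 ≈ -1.8749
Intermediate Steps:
T = 6 (T = 1*6 = 6)
M(X, l) = 2 + X + l² (M(X, l) = 2 + (l*l + X) = 2 + (l² + X) = 2 + (X + l²) = 2 + X + l²)
(23*(-5 + 4)² + 3138)/(-1795 + M(71, T)) = (23*(-5 + 4)² + 3138)/(-1795 + (2 + 71 + 6²)) = (23*(-1)² + 3138)/(-1795 + (2 + 71 + 36)) = (23*1 + 3138)/(-1795 + 109) = (23 + 3138)/(-1686) = 3161*(-1/1686) = -3161/1686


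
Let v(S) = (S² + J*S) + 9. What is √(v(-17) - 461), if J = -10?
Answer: √7 ≈ 2.6458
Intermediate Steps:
v(S) = 9 + S² - 10*S (v(S) = (S² - 10*S) + 9 = 9 + S² - 10*S)
√(v(-17) - 461) = √((9 + (-17)² - 10*(-17)) - 461) = √((9 + 289 + 170) - 461) = √(468 - 461) = √7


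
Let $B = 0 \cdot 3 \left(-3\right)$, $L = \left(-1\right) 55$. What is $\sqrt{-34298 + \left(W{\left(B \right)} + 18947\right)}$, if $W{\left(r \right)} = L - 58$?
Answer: $2 i \sqrt{3866} \approx 124.35 i$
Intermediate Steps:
$L = -55$
$B = 0$ ($B = 0 \left(-3\right) = 0$)
$W{\left(r \right)} = -113$ ($W{\left(r \right)} = -55 - 58 = -113$)
$\sqrt{-34298 + \left(W{\left(B \right)} + 18947\right)} = \sqrt{-34298 + \left(-113 + 18947\right)} = \sqrt{-34298 + 18834} = \sqrt{-15464} = 2 i \sqrt{3866}$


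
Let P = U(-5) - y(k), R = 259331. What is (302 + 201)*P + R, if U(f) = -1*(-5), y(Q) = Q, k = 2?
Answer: 260840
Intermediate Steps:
U(f) = 5
P = 3 (P = 5 - 1*2 = 5 - 2 = 3)
(302 + 201)*P + R = (302 + 201)*3 + 259331 = 503*3 + 259331 = 1509 + 259331 = 260840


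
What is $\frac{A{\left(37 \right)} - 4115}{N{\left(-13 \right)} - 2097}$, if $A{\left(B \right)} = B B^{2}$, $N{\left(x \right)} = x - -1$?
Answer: $- \frac{46538}{2109} \approx -22.066$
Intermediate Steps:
$N{\left(x \right)} = 1 + x$ ($N{\left(x \right)} = x + 1 = 1 + x$)
$A{\left(B \right)} = B^{3}$
$\frac{A{\left(37 \right)} - 4115}{N{\left(-13 \right)} - 2097} = \frac{37^{3} - 4115}{\left(1 - 13\right) - 2097} = \frac{50653 - 4115}{-12 - 2097} = \frac{46538}{-2109} = 46538 \left(- \frac{1}{2109}\right) = - \frac{46538}{2109}$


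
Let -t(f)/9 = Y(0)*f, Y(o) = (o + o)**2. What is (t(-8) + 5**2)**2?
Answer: 625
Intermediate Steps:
Y(o) = 4*o**2 (Y(o) = (2*o)**2 = 4*o**2)
t(f) = 0 (t(f) = -9*4*0**2*f = -9*4*0*f = -0*f = -9*0 = 0)
(t(-8) + 5**2)**2 = (0 + 5**2)**2 = (0 + 25)**2 = 25**2 = 625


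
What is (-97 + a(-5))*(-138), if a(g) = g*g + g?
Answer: 10626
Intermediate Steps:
a(g) = g + g² (a(g) = g² + g = g + g²)
(-97 + a(-5))*(-138) = (-97 - 5*(1 - 5))*(-138) = (-97 - 5*(-4))*(-138) = (-97 + 20)*(-138) = -77*(-138) = 10626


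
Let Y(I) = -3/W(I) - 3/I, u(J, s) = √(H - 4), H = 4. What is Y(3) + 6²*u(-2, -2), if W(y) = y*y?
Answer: -4/3 ≈ -1.3333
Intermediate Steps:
u(J, s) = 0 (u(J, s) = √(4 - 4) = √0 = 0)
W(y) = y²
Y(I) = -3/I - 3/I² (Y(I) = -3/I² - 3/I = -3/I - 3/I²)
Y(3) + 6²*u(-2, -2) = 3*(-1 - 1*3)/3² + 6²*0 = 3*(⅑)*(-1 - 3) + 36*0 = 3*(⅑)*(-4) + 0 = -4/3 + 0 = -4/3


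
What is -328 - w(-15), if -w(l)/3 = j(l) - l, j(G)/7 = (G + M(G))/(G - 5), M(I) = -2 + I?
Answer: -1247/5 ≈ -249.40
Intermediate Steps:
j(G) = 7*(-2 + 2*G)/(-5 + G) (j(G) = 7*((G + (-2 + G))/(G - 5)) = 7*((-2 + 2*G)/(-5 + G)) = 7*(-2 + 2*G)/(-5 + G))
w(l) = 3*l - 42*(-1 + l)/(-5 + l) (w(l) = -3*(14*(-1 + l)/(-5 + l) - l) = -3*(-l + 14*(-1 + l)/(-5 + l)) = 3*l - 42*(-1 + l)/(-5 + l))
-328 - w(-15) = -328 - 3*(14 + (-15)² - 19*(-15))/(-5 - 15) = -328 - 3*(14 + 225 + 285)/(-20) = -328 - 3*(-1)*524/20 = -328 - 1*(-393/5) = -328 + 393/5 = -1247/5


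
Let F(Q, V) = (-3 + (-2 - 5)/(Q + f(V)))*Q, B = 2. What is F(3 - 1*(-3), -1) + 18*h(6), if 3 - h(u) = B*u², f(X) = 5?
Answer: -13902/11 ≈ -1263.8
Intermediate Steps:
h(u) = 3 - 2*u²
F(Q, V) = Q*(-3 - 7/(5 + Q)) (F(Q, V) = (-3 + (-2 - 5)/(Q + 5))*Q = (-3 - 7/(5 + Q))*Q = Q*(-3 - 7/(5 + Q)))
F(3 - 1*(-3), -1) + 18*h(6) = -(3 - 1*(-3))*(22 + 3*(3 - 1*(-3)))/(5 + (3 - 1*(-3))) + 18*(3 - 2*6²) = -(3 + 3)*(22 + 3*(3 + 3))/(5 + (3 + 3)) + 18*(3 - 2*36) = -1*6*(22 + 3*6)/(5 + 6) + 18*(3 - 72) = -1*6*(22 + 18)/11 + 18*(-69) = -1*6*1/11*40 - 1242 = -240/11 - 1242 = -13902/11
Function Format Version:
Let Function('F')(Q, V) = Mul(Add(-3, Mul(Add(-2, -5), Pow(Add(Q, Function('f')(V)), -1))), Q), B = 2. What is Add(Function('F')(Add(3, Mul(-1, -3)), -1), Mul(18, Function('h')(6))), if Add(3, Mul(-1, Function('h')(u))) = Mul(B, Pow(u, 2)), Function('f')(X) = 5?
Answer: Rational(-13902, 11) ≈ -1263.8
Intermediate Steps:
Function('h')(u) = Add(3, Mul(-2, Pow(u, 2))) (Function('h')(u) = Add(3, Mul(-1, Mul(2, Pow(u, 2)))) = Add(3, Mul(-2, Pow(u, 2))))
Function('F')(Q, V) = Mul(Q, Add(-3, Mul(-7, Pow(Add(5, Q), -1)))) (Function('F')(Q, V) = Mul(Add(-3, Mul(Add(-2, -5), Pow(Add(Q, 5), -1))), Q) = Mul(Add(-3, Mul(-7, Pow(Add(5, Q), -1))), Q) = Mul(Q, Add(-3, Mul(-7, Pow(Add(5, Q), -1)))))
Add(Function('F')(Add(3, Mul(-1, -3)), -1), Mul(18, Function('h')(6))) = Add(Mul(-1, Add(3, Mul(-1, -3)), Pow(Add(5, Add(3, Mul(-1, -3))), -1), Add(22, Mul(3, Add(3, Mul(-1, -3))))), Mul(18, Add(3, Mul(-2, Pow(6, 2))))) = Add(Mul(-1, Add(3, 3), Pow(Add(5, Add(3, 3)), -1), Add(22, Mul(3, Add(3, 3)))), Mul(18, Add(3, Mul(-2, 36)))) = Add(Mul(-1, 6, Pow(Add(5, 6), -1), Add(22, Mul(3, 6))), Mul(18, Add(3, -72))) = Add(Mul(-1, 6, Pow(11, -1), Add(22, 18)), Mul(18, -69)) = Add(Mul(-1, 6, Rational(1, 11), 40), -1242) = Add(Rational(-240, 11), -1242) = Rational(-13902, 11)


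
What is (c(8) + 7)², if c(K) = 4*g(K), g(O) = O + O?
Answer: 5041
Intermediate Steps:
g(O) = 2*O
c(K) = 8*K (c(K) = 4*(2*K) = 8*K)
(c(8) + 7)² = (8*8 + 7)² = (64 + 7)² = 71² = 5041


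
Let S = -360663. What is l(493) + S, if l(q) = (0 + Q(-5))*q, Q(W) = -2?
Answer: -361649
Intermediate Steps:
l(q) = -2*q (l(q) = (0 - 2)*q = -2*q)
l(493) + S = -2*493 - 360663 = -986 - 360663 = -361649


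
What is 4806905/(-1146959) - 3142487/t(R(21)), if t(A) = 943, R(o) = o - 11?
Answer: -3608836658448/1081582337 ≈ -3336.6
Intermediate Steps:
R(o) = -11 + o
4806905/(-1146959) - 3142487/t(R(21)) = 4806905/(-1146959) - 3142487/943 = 4806905*(-1/1146959) - 3142487*1/943 = -4806905/1146959 - 3142487/943 = -3608836658448/1081582337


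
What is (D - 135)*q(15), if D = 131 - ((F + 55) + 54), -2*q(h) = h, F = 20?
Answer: 1995/2 ≈ 997.50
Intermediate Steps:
q(h) = -h/2
D = 2 (D = 131 - ((20 + 55) + 54) = 131 - (75 + 54) = 131 - 1*129 = 131 - 129 = 2)
(D - 135)*q(15) = (2 - 135)*(-½*15) = -133*(-15/2) = 1995/2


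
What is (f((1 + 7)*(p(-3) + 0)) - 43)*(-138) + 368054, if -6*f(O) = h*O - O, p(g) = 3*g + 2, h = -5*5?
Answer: 407476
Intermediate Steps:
h = -25
p(g) = 2 + 3*g
f(O) = 13*O/3 (f(O) = -(-25*O - O)/6 = -(-13)*O/3 = 13*O/3)
(f((1 + 7)*(p(-3) + 0)) - 43)*(-138) + 368054 = (13*((1 + 7)*((2 + 3*(-3)) + 0))/3 - 43)*(-138) + 368054 = (13*(8*((2 - 9) + 0))/3 - 43)*(-138) + 368054 = (13*(8*(-7 + 0))/3 - 43)*(-138) + 368054 = (13*(8*(-7))/3 - 43)*(-138) + 368054 = ((13/3)*(-56) - 43)*(-138) + 368054 = (-728/3 - 43)*(-138) + 368054 = -857/3*(-138) + 368054 = 39422 + 368054 = 407476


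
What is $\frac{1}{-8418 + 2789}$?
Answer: $- \frac{1}{5629} \approx -0.00017765$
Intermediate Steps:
$\frac{1}{-8418 + 2789} = \frac{1}{-5629} = - \frac{1}{5629}$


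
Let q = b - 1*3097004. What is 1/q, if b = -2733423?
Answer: -1/5830427 ≈ -1.7151e-7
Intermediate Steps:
q = -5830427 (q = -2733423 - 1*3097004 = -2733423 - 3097004 = -5830427)
1/q = 1/(-5830427) = -1/5830427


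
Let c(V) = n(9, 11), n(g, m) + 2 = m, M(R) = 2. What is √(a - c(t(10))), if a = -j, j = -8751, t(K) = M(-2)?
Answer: √8742 ≈ 93.499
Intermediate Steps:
t(K) = 2
n(g, m) = -2 + m
c(V) = 9 (c(V) = -2 + 11 = 9)
a = 8751 (a = -1*(-8751) = 8751)
√(a - c(t(10))) = √(8751 - 1*9) = √(8751 - 9) = √8742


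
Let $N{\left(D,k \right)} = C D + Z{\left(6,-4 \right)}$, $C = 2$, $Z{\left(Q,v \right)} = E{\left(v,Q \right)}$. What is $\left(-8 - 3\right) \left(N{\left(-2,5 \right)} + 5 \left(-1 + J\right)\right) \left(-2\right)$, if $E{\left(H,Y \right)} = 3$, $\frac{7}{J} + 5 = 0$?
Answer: $-286$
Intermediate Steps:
$J = - \frac{7}{5}$ ($J = \frac{7}{-5 + 0} = \frac{7}{-5} = 7 \left(- \frac{1}{5}\right) = - \frac{7}{5} \approx -1.4$)
$Z{\left(Q,v \right)} = 3$
$N{\left(D,k \right)} = 3 + 2 D$ ($N{\left(D,k \right)} = 2 D + 3 = 3 + 2 D$)
$\left(-8 - 3\right) \left(N{\left(-2,5 \right)} + 5 \left(-1 + J\right)\right) \left(-2\right) = \left(-8 - 3\right) \left(\left(3 + 2 \left(-2\right)\right) + 5 \left(-1 - \frac{7}{5}\right)\right) \left(-2\right) = - 11 \left(\left(3 - 4\right) + 5 \left(- \frac{12}{5}\right)\right) \left(-2\right) = - 11 \left(-1 - 12\right) \left(-2\right) = - 11 \left(\left(-13\right) \left(-2\right)\right) = \left(-11\right) 26 = -286$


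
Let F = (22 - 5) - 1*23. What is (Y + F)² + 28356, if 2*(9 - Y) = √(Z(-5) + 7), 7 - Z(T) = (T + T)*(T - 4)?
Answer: 28346 - 6*I*√19 ≈ 28346.0 - 26.153*I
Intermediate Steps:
Z(T) = 7 - 2*T*(-4 + T) (Z(T) = 7 - (T + T)*(T - 4) = 7 - 2*T*(-4 + T))
F = -6 (F = 17 - 23 = -6)
Y = 9 - I*√19 (Y = 9 - √((7 - 2*(-5)² + 8*(-5)) + 7)/2 = 9 - √((7 - 2*25 - 40) + 7)/2 = 9 - √((7 - 50 - 40) + 7)/2 = 9 - √(-83 + 7)/2 = 9 - I*√19 ≈ 9.0 - 4.3589*I)
(Y + F)² + 28356 = ((9 - I*√19) - 6)² + 28356 = (3 - I*√19)² + 28356 = 28356 + (3 - I*√19)²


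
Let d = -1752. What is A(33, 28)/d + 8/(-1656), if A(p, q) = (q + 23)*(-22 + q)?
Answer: -10849/60444 ≈ -0.17949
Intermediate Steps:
A(p, q) = (-22 + q)*(23 + q) (A(p, q) = (23 + q)*(-22 + q) = (-22 + q)*(23 + q))
A(33, 28)/d + 8/(-1656) = (-506 + 28 + 28²)/(-1752) + 8/(-1656) = (-506 + 28 + 784)*(-1/1752) + 8*(-1/1656) = 306*(-1/1752) - 1/207 = -51/292 - 1/207 = -10849/60444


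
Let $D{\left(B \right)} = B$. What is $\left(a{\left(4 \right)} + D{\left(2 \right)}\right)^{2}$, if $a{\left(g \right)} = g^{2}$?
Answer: $324$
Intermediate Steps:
$\left(a{\left(4 \right)} + D{\left(2 \right)}\right)^{2} = \left(4^{2} + 2\right)^{2} = \left(16 + 2\right)^{2} = 18^{2} = 324$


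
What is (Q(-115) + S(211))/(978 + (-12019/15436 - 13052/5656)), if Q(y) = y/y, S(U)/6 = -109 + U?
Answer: 393519028/625851717 ≈ 0.62877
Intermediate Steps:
S(U) = -654 + 6*U (S(U) = 6*(-109 + U) = -654 + 6*U)
Q(y) = 1
(Q(-115) + S(211))/(978 + (-12019/15436 - 13052/5656)) = (1 + (-654 + 6*211))/(978 + (-12019/15436 - 13052/5656)) = (1 + (-654 + 1266))/(978 + (-12019*1/15436 - 13052*1/5656)) = (1 + 612)/(978 + (-707/908 - 3263/1414)) = 613/(978 - 1981251/641956) = 613/(625851717/641956) = 613*(641956/625851717) = 393519028/625851717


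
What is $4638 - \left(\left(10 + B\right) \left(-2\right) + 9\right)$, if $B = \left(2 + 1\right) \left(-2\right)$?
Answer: $4637$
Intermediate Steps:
$B = -6$ ($B = 3 \left(-2\right) = -6$)
$4638 - \left(\left(10 + B\right) \left(-2\right) + 9\right) = 4638 - \left(\left(10 - 6\right) \left(-2\right) + 9\right) = 4638 - \left(4 \left(-2\right) + 9\right) = 4638 - \left(-8 + 9\right) = 4638 - 1 = 4637$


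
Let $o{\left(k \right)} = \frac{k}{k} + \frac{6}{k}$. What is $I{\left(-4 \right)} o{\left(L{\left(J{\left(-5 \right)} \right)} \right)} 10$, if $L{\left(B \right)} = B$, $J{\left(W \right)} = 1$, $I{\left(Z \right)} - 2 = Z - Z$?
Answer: $140$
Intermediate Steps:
$I{\left(Z \right)} = 2$ ($I{\left(Z \right)} = 2 + \left(Z - Z\right) = 2 + 0 = 2$)
$o{\left(k \right)} = 1 + \frac{6}{k}$
$I{\left(-4 \right)} o{\left(L{\left(J{\left(-5 \right)} \right)} \right)} 10 = 2 \frac{6 + 1}{1} \cdot 10 = 2 \cdot 1 \cdot 7 \cdot 10 = 2 \cdot 7 \cdot 10 = 14 \cdot 10 = 140$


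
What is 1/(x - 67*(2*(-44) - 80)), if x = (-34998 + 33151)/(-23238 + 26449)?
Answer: 3211/36141169 ≈ 8.8846e-5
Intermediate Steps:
x = -1847/3211 ≈ -0.57521
1/(x - 67*(2*(-44) - 80)) = 1/(-1847/3211 - 67*(2*(-44) - 80)) = 1/(-1847/3211 - 67*(-88 - 80)) = 1/(-1847/3211 - 67*(-168)) = 1/(-1847/3211 + 11256) = 1/(36141169/3211) = 3211/36141169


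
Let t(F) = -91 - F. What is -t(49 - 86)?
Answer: 54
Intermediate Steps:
-t(49 - 86) = -(-91 - (49 - 86)) = -(-91 - 1*(-37)) = -(-91 + 37) = -1*(-54) = 54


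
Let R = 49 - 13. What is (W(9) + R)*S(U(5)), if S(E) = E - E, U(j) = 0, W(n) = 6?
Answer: 0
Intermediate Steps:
R = 36
S(E) = 0
(W(9) + R)*S(U(5)) = (6 + 36)*0 = 42*0 = 0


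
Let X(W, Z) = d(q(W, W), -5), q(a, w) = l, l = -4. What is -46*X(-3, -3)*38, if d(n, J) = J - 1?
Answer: 10488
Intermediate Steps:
q(a, w) = -4
d(n, J) = -1 + J
X(W, Z) = -6 (X(W, Z) = -1 - 5 = -6)
-46*X(-3, -3)*38 = -46*(-6)*38 = 276*38 = 10488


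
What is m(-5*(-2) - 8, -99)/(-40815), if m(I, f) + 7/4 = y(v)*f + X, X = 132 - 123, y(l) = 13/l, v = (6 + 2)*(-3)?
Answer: -487/326520 ≈ -0.0014915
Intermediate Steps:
v = -24 (v = 8*(-3) = -24)
X = 9
m(I, f) = 29/4 - 13*f/24 (m(I, f) = -7/4 + ((13/(-24))*f + 9) = -7/4 + ((13*(-1/24))*f + 9) = -7/4 + (-13*f/24 + 9) = -7/4 + (9 - 13*f/24) = 29/4 - 13*f/24)
m(-5*(-2) - 8, -99)/(-40815) = (29/4 - 13/24*(-99))/(-40815) = (29/4 + 429/8)*(-1/40815) = (487/8)*(-1/40815) = -487/326520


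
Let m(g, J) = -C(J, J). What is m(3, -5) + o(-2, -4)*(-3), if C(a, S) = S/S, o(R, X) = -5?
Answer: 14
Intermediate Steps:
C(a, S) = 1
m(g, J) = -1 (m(g, J) = -1*1 = -1)
m(3, -5) + o(-2, -4)*(-3) = -1 - 5*(-3) = -1 + 15 = 14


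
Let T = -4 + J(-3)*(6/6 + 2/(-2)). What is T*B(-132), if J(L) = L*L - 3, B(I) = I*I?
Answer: -69696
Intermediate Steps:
B(I) = I**2
J(L) = -3 + L**2 (J(L) = L**2 - 3 = -3 + L**2)
T = -4 (T = -4 + (-3 + (-3)**2)*(6/6 + 2/(-2)) = -4 + (-3 + 9)*(6*(1/6) + 2*(-1/2)) = -4 + 6*(1 - 1) = -4 + 6*0 = -4 + 0 = -4)
T*B(-132) = -4*(-132)**2 = -4*17424 = -69696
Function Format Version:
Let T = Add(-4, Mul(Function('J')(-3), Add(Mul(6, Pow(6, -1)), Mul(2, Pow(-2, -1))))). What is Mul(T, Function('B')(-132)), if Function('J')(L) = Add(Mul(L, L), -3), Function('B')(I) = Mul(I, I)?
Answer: -69696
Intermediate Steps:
Function('B')(I) = Pow(I, 2)
Function('J')(L) = Add(-3, Pow(L, 2)) (Function('J')(L) = Add(Pow(L, 2), -3) = Add(-3, Pow(L, 2)))
T = -4 (T = Add(-4, Mul(Add(-3, Pow(-3, 2)), Add(Mul(6, Pow(6, -1)), Mul(2, Pow(-2, -1))))) = Add(-4, Mul(Add(-3, 9), Add(Mul(6, Rational(1, 6)), Mul(2, Rational(-1, 2))))) = Add(-4, Mul(6, Add(1, -1))) = Add(-4, Mul(6, 0)) = Add(-4, 0) = -4)
Mul(T, Function('B')(-132)) = Mul(-4, Pow(-132, 2)) = Mul(-4, 17424) = -69696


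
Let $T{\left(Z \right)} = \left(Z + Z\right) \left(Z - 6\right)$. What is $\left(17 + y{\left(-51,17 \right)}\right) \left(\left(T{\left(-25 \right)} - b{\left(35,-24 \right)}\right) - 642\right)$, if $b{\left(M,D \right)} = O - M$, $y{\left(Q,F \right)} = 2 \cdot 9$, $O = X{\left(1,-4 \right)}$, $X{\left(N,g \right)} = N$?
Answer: $32970$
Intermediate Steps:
$O = 1$
$y{\left(Q,F \right)} = 18$
$b{\left(M,D \right)} = 1 - M$
$T{\left(Z \right)} = 2 Z \left(-6 + Z\right)$
$\left(17 + y{\left(-51,17 \right)}\right) \left(\left(T{\left(-25 \right)} - b{\left(35,-24 \right)}\right) - 642\right) = \left(17 + 18\right) \left(\left(2 \left(-25\right) \left(-6 - 25\right) - \left(1 - 35\right)\right) - 642\right) = 35 \left(\left(2 \left(-25\right) \left(-31\right) - \left(1 - 35\right)\right) - 642\right) = 35 \left(\left(1550 - -34\right) - 642\right) = 35 \left(\left(1550 + 34\right) - 642\right) = 35 \left(1584 - 642\right) = 35 \cdot 942 = 32970$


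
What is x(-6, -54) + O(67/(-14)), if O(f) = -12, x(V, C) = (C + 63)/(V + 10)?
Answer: -39/4 ≈ -9.7500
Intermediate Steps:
x(V, C) = (63 + C)/(10 + V)
x(-6, -54) + O(67/(-14)) = (63 - 54)/(10 - 6) - 12 = 9/4 - 12 = -39/4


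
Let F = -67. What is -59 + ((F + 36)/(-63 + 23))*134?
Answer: 897/20 ≈ 44.850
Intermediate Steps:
-59 + ((F + 36)/(-63 + 23))*134 = -59 + ((-67 + 36)/(-63 + 23))*134 = -59 - 31/(-40)*134 = -59 - 31*(-1/40)*134 = -59 + (31/40)*134 = -59 + 2077/20 = 897/20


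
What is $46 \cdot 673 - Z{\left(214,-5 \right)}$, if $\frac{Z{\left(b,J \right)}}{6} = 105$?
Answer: $30328$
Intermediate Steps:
$Z{\left(b,J \right)} = 630$ ($Z{\left(b,J \right)} = 6 \cdot 105 = 630$)
$46 \cdot 673 - Z{\left(214,-5 \right)} = 46 \cdot 673 - 630 = 30958 - 630 = 30328$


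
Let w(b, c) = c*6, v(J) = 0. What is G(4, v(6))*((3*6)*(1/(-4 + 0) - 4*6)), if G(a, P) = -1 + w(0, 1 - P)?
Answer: -4365/2 ≈ -2182.5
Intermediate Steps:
w(b, c) = 6*c
G(a, P) = 5 - 6*P (G(a, P) = -1 + 6*(1 - P) = -1 + (6 - 6*P) = 5 - 6*P)
G(4, v(6))*((3*6)*(1/(-4 + 0) - 4*6)) = (5 - 6*0)*((3*6)*(1/(-4 + 0) - 4*6)) = (5 + 0)*(18*(1/(-4) - 24)) = 5*(18*(-1/4 - 24)) = 5*(18*(-97/4)) = 5*(-873/2) = -4365/2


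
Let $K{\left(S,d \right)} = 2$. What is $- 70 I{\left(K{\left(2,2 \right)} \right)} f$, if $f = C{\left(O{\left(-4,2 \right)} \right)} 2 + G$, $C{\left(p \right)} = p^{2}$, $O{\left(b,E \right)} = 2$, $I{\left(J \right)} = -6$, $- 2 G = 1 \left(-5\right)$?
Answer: $4410$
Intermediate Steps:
$G = \frac{5}{2}$ ($G = - \frac{1 \left(-5\right)}{2} = \left(- \frac{1}{2}\right) \left(-5\right) = \frac{5}{2} \approx 2.5$)
$f = \frac{21}{2}$ ($f = 2^{2} \cdot 2 + \frac{5}{2} = 4 \cdot 2 + \frac{5}{2} = 8 + \frac{5}{2} = \frac{21}{2} \approx 10.5$)
$- 70 I{\left(K{\left(2,2 \right)} \right)} f = \left(-70\right) \left(-6\right) \frac{21}{2} = 420 \cdot \frac{21}{2} = 4410$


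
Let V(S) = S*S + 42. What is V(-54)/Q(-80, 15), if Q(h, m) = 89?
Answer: 2958/89 ≈ 33.236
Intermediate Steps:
V(S) = 42 + S**2 (V(S) = S**2 + 42 = 42 + S**2)
V(-54)/Q(-80, 15) = (42 + (-54)**2)/89 = (42 + 2916)*(1/89) = 2958*(1/89) = 2958/89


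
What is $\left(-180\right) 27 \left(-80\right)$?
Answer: $388800$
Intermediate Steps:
$\left(-180\right) 27 \left(-80\right) = \left(-4860\right) \left(-80\right) = 388800$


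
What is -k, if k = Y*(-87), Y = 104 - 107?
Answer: -261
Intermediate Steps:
Y = -3
k = 261 (k = -3*(-87) = 261)
-k = -1*261 = -261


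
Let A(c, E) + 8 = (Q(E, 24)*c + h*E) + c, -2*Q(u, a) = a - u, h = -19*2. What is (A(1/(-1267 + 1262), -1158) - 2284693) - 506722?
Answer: -2747301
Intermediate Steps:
h = -38
Q(u, a) = u/2 - a/2 (Q(u, a) = -(a - u)/2 = u/2 - a/2)
A(c, E) = -8 + c - 38*E + c*(-12 + E/2) (A(c, E) = -8 + (((E/2 - ½*24)*c - 38*E) + c) = -8 + (((E/2 - 12)*c - 38*E) + c) = -8 + (((-12 + E/2)*c - 38*E) + c) = -8 + ((c*(-12 + E/2) - 38*E) + c) = -8 + ((-38*E + c*(-12 + E/2)) + c) = -8 + (c - 38*E + c*(-12 + E/2)) = -8 + c - 38*E + c*(-12 + E/2))
(A(1/(-1267 + 1262), -1158) - 2284693) - 506722 = ((-8 - 38*(-1158) - 11/(-1267 + 1262) + (½)*(-1158)/(-1267 + 1262)) - 2284693) - 506722 = ((-8 + 44004 - 11/(-5) + (½)*(-1158)/(-5)) - 2284693) - 506722 = ((-8 + 44004 - 11*(-⅕) + (½)*(-1158)*(-⅕)) - 2284693) - 506722 = ((-8 + 44004 + 11/5 + 579/5) - 2284693) - 506722 = (44114 - 2284693) - 506722 = -2240579 - 506722 = -2747301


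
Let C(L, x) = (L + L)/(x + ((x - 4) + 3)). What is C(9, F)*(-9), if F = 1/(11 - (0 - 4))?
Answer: 2430/13 ≈ 186.92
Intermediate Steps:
F = 1/15 (F = 1/(11 - 1*(-4)) = 1/(11 + 4) = 1/15 ≈ 0.066667)
C(L, x) = 2*L/(-1 + 2*x) (C(L, x) = (2*L)/(x + ((-4 + x) + 3)) = (2*L)/(x + (-1 + x)) = (2*L)/(-1 + 2*x) = 2*L/(-1 + 2*x))
C(9, F)*(-9) = (2*9/(-1 + 2*(1/15)))*(-9) = (2*9/(-1 + 2/15))*(-9) = (2*9/(-13/15))*(-9) = (2*9*(-15/13))*(-9) = -270/13*(-9) = 2430/13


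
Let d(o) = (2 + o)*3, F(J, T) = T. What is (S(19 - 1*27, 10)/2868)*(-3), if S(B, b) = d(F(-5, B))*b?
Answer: 45/239 ≈ 0.18828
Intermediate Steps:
d(o) = 6 + 3*o
S(B, b) = b*(6 + 3*B) (S(B, b) = (6 + 3*B)*b = b*(6 + 3*B))
(S(19 - 1*27, 10)/2868)*(-3) = ((3*10*(2 + (19 - 1*27)))/2868)*(-3) = ((3*10*(2 + (19 - 27)))*(1/2868))*(-3) = ((3*10*(2 - 8))*(1/2868))*(-3) = ((3*10*(-6))*(1/2868))*(-3) = -180*1/2868*(-3) = -15/239*(-3) = 45/239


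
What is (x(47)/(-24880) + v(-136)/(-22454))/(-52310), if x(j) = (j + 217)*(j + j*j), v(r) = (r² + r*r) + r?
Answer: 223284694/456613597675 ≈ 0.00048900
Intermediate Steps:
v(r) = r + 2*r² (v(r) = (r² + r²) + r = 2*r² + r = r + 2*r²)
x(j) = (217 + j)*(j + j²)
(x(47)/(-24880) + v(-136)/(-22454))/(-52310) = ((47*(217 + 47² + 218*47))/(-24880) - 136*(1 + 2*(-136))/(-22454))/(-52310) = ((47*(217 + 2209 + 10246))*(-1/24880) - 136*(1 - 272)*(-1/22454))*(-1/52310) = ((47*12672)*(-1/24880) - 136*(-271)*(-1/22454))*(-1/52310) = (595584*(-1/24880) + 36856*(-1/22454))*(-1/52310) = (-37224/1555 - 18428/11227)*(-1/52310) = -446569388/17457985*(-1/52310) = 223284694/456613597675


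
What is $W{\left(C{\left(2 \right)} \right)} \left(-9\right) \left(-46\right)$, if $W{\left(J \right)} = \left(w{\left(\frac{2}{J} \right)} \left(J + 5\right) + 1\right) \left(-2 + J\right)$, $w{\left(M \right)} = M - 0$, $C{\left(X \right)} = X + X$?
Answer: $4554$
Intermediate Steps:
$C{\left(X \right)} = 2 X$
$w{\left(M \right)} = M$ ($w{\left(M \right)} = M + 0 = M$)
$W{\left(J \right)} = \left(1 + \frac{2 \left(5 + J\right)}{J}\right) \left(-2 + J\right)$ ($W{\left(J \right)} = \left(\frac{2}{J} \left(J + 5\right) + 1\right) \left(-2 + J\right) = \left(\frac{2}{J} \left(5 + J\right) + 1\right) \left(-2 + J\right) = \left(\frac{2 \left(5 + J\right)}{J} + 1\right) \left(-2 + J\right) = \left(1 + \frac{2 \left(5 + J\right)}{J}\right) \left(-2 + J\right)$)
$W{\left(C{\left(2 \right)} \right)} \left(-9\right) \left(-46\right) = \left(4 - \frac{20}{2 \cdot 2} + 3 \cdot 2 \cdot 2\right) \left(-9\right) \left(-46\right) = \left(4 - \frac{20}{4} + 3 \cdot 4\right) \left(-9\right) \left(-46\right) = \left(4 - 5 + 12\right) \left(-9\right) \left(-46\right) = 11 \left(-9\right) \left(-46\right) = \left(-99\right) \left(-46\right) = 4554$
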